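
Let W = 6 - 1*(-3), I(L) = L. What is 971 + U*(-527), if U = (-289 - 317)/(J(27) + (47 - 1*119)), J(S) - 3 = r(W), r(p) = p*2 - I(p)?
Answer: -43517/10 ≈ -4351.7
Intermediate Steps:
W = 9 (W = 6 + 3 = 9)
r(p) = p (r(p) = p*2 - p = 2*p - p = p)
J(S) = 12 (J(S) = 3 + 9 = 12)
U = 101/10 (U = (-289 - 317)/(12 + (47 - 1*119)) = -606/(12 + (47 - 119)) = -606/(12 - 72) = -606/(-60) = -606*(-1/60) = 101/10 ≈ 10.100)
971 + U*(-527) = 971 + (101/10)*(-527) = 971 - 53227/10 = -43517/10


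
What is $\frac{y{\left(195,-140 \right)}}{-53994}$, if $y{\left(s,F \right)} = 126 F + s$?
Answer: $\frac{5815}{17998} \approx 0.32309$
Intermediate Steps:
$y{\left(s,F \right)} = s + 126 F$
$\frac{y{\left(195,-140 \right)}}{-53994} = \frac{195 + 126 \left(-140\right)}{-53994} = \left(195 - 17640\right) \left(- \frac{1}{53994}\right) = \left(-17445\right) \left(- \frac{1}{53994}\right) = \frac{5815}{17998}$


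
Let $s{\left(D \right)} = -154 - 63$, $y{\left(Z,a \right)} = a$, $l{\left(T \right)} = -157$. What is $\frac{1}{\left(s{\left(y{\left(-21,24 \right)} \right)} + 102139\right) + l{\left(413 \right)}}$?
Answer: $\frac{1}{101765} \approx 9.8266 \cdot 10^{-6}$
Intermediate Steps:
$s{\left(D \right)} = -217$ ($s{\left(D \right)} = -154 - 63 = -217$)
$\frac{1}{\left(s{\left(y{\left(-21,24 \right)} \right)} + 102139\right) + l{\left(413 \right)}} = \frac{1}{\left(-217 + 102139\right) - 157} = \frac{1}{101922 - 157} = \frac{1}{101765}$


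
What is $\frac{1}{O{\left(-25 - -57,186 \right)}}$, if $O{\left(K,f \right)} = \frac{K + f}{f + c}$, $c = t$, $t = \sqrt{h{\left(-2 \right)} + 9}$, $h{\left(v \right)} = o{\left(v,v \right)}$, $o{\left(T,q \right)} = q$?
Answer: $\frac{93}{109} + \frac{\sqrt{7}}{218} \approx 0.86535$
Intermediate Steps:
$h{\left(v \right)} = v$
$t = \sqrt{7}$ ($t = \sqrt{-2 + 9} = \sqrt{7} \approx 2.6458$)
$c = \sqrt{7} \approx 2.6458$
$O{\left(K,f \right)} = \frac{K + f}{f + \sqrt{7}}$
$\frac{1}{O{\left(-25 - -57,186 \right)}} = \frac{1}{\frac{1}{186 + \sqrt{7}} \left(\left(-25 - -57\right) + 186\right)} = \frac{1}{\frac{1}{186 + \sqrt{7}} \left(\left(-25 + 57\right) + 186\right)} = \frac{1}{\frac{1}{186 + \sqrt{7}} \left(32 + 186\right)} = \frac{1}{\frac{1}{186 + \sqrt{7}} \cdot 218} = \frac{1}{218 \frac{1}{186 + \sqrt{7}}} = \frac{93}{109} + \frac{\sqrt{7}}{218}$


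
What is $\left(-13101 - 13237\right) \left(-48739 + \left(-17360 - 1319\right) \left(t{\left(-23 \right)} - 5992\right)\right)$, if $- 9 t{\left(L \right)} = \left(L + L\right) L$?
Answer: $- \frac{27039771874934}{9} \approx -3.0044 \cdot 10^{12}$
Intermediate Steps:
$t{\left(L \right)} = - \frac{2 L^{2}}{9}$ ($t{\left(L \right)} = - \frac{\left(L + L\right) L}{9} = - \frac{2 L L}{9} = - \frac{2 L^{2}}{9}$)
$\left(-13101 - 13237\right) \left(-48739 + \left(-17360 - 1319\right) \left(t{\left(-23 \right)} - 5992\right)\right) = \left(-13101 - 13237\right) \left(-48739 + \left(-17360 - 1319\right) \left(- \frac{2 \left(-23\right)^{2}}{9} - 5992\right)\right) = - 26338 \left(-48739 - 18679 \left(\left(- \frac{2}{9}\right) 529 - 5992\right)\right) = - 26338 \left(-48739 - 18679 \left(- \frac{1058}{9} - 5992\right)\right) = - 26338 \left(-48739 - - \frac{1027083494}{9}\right) = - 26338 \left(-48739 + \frac{1027083494}{9}\right) = \left(-26338\right) \frac{1026644843}{9} = - \frac{27039771874934}{9}$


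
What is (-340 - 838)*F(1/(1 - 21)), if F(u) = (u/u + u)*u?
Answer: 11191/200 ≈ 55.955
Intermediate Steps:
F(u) = u*(1 + u) (F(u) = (1 + u)*u = u*(1 + u))
(-340 - 838)*F(1/(1 - 21)) = (-340 - 838)*((1 + 1/(1 - 21))/(1 - 21)) = -1178*(1 + 1/(-20))/(-20) = -(-589)*(1 - 1/20)/10 = -(-589)*19/(10*20) = -1178*(-19/400) = 11191/200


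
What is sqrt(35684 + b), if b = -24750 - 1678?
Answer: 2*sqrt(2314) ≈ 96.208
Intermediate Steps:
b = -26428
sqrt(35684 + b) = sqrt(35684 - 26428) = sqrt(9256) = 2*sqrt(2314)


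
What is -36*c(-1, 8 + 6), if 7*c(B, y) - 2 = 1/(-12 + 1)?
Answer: -108/11 ≈ -9.8182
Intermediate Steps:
c(B, y) = 3/11 (c(B, y) = 2/7 + 1/(7*(-12 + 1)) = 2/7 + (⅐)/(-11) = 2/7 + (⅐)*(-1/11) = 2/7 - 1/77 = 3/11)
-36*c(-1, 8 + 6) = -36*3/11 = -108/11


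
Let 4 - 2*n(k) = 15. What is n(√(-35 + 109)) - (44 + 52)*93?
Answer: -17867/2 ≈ -8933.5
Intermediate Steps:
n(k) = -11/2 (n(k) = 2 - ½*15 = 2 - 15/2 = -11/2)
n(√(-35 + 109)) - (44 + 52)*93 = -11/2 - (44 + 52)*93 = -11/2 - 96*93 = -11/2 - 1*8928 = -11/2 - 8928 = -17867/2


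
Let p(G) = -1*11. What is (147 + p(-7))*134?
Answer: 18224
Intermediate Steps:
p(G) = -11
(147 + p(-7))*134 = (147 - 11)*134 = 136*134 = 18224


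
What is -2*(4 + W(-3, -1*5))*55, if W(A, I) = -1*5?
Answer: 110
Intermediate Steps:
W(A, I) = -5
-2*(4 + W(-3, -1*5))*55 = -2*(4 - 5)*55 = -2*(-1)*55 = 2*55 = 110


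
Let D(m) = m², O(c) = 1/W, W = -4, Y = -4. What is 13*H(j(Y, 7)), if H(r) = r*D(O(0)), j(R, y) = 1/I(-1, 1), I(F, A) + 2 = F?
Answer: -13/48 ≈ -0.27083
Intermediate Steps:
I(F, A) = -2 + F
O(c) = -¼ (O(c) = 1/(-4) = -¼)
j(R, y) = -⅓ (j(R, y) = 1/(-2 - 1) = 1/(-3) = -⅓)
H(r) = r/16 (H(r) = r*(-¼)² = r*(1/16) = r/16)
13*H(j(Y, 7)) = 13*((1/16)*(-⅓)) = 13*(-1/48) = -13/48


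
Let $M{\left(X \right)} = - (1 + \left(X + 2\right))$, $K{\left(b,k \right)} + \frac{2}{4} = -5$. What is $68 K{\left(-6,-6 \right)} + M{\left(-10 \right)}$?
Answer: $-367$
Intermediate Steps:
$K{\left(b,k \right)} = - \frac{11}{2}$ ($K{\left(b,k \right)} = - \frac{1}{2} - 5 = - \frac{11}{2}$)
$M{\left(X \right)} = -3 - X$ ($M{\left(X \right)} = - (1 + \left(2 + X\right)) = - (3 + X) = -3 - X$)
$68 K{\left(-6,-6 \right)} + M{\left(-10 \right)} = 68 \left(- \frac{11}{2}\right) - -7 = -374 + \left(-3 + 10\right) = -374 + 7 = -367$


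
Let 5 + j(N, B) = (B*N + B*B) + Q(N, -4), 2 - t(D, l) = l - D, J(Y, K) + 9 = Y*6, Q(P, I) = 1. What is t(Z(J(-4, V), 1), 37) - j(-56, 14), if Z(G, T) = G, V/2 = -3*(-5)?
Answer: 524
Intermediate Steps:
V = 30 (V = 2*(-3*(-5)) = 2*15 = 30)
J(Y, K) = -9 + 6*Y (J(Y, K) = -9 + Y*6 = -9 + 6*Y)
t(D, l) = 2 + D - l (t(D, l) = 2 - (l - D) = 2 + (D - l) = 2 + D - l)
j(N, B) = -4 + B**2 + B*N (j(N, B) = -5 + ((B*N + B*B) + 1) = -5 + ((B*N + B**2) + 1) = -5 + ((B**2 + B*N) + 1) = -5 + (1 + B**2 + B*N) = -4 + B**2 + B*N)
t(Z(J(-4, V), 1), 37) - j(-56, 14) = (2 + (-9 + 6*(-4)) - 1*37) - (-4 + 14**2 + 14*(-56)) = (2 + (-9 - 24) - 37) - (-4 + 196 - 784) = (2 - 33 - 37) - 1*(-592) = -68 + 592 = 524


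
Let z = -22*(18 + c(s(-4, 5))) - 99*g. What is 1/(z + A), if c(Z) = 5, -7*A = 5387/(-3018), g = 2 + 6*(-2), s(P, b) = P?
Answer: 21126/10230371 ≈ 0.0020650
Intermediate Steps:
g = -10 (g = 2 - 12 = -10)
A = 5387/21126 (A = -5387/(7*(-3018)) = -5387*(-1)/(7*3018) = -⅐*(-5387/3018) = 5387/21126 ≈ 0.25499)
z = 484 (z = -22*(18 + 5) - 99*(-10) = -22*23 + 990 = -506 + 990 = 484)
1/(z + A) = 1/(484 + 5387/21126) = 1/(10230371/21126) = 21126/10230371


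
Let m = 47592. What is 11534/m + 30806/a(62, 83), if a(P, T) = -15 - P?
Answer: -732615517/1832292 ≈ -399.84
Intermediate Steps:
11534/m + 30806/a(62, 83) = 11534/47592 + 30806/(-15 - 1*62) = 11534*(1/47592) + 30806/(-15 - 62) = 5767/23796 + 30806/(-77) = 5767/23796 + 30806*(-1/77) = 5767/23796 - 30806/77 = -732615517/1832292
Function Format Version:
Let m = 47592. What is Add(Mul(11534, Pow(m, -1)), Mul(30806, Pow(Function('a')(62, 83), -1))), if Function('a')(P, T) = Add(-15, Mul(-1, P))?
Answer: Rational(-732615517, 1832292) ≈ -399.84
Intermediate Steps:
Add(Mul(11534, Pow(m, -1)), Mul(30806, Pow(Function('a')(62, 83), -1))) = Add(Mul(11534, Pow(47592, -1)), Mul(30806, Pow(Add(-15, Mul(-1, 62)), -1))) = Add(Mul(11534, Rational(1, 47592)), Mul(30806, Pow(Add(-15, -62), -1))) = Add(Rational(5767, 23796), Mul(30806, Pow(-77, -1))) = Add(Rational(5767, 23796), Mul(30806, Rational(-1, 77))) = Add(Rational(5767, 23796), Rational(-30806, 77)) = Rational(-732615517, 1832292)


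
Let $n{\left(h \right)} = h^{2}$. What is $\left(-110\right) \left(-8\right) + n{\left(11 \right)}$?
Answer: $1001$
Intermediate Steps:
$\left(-110\right) \left(-8\right) + n{\left(11 \right)} = \left(-110\right) \left(-8\right) + 11^{2} = 880 + 121 = 1001$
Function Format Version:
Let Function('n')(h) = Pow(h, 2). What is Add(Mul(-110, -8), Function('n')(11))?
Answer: 1001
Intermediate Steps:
Add(Mul(-110, -8), Function('n')(11)) = Add(Mul(-110, -8), Pow(11, 2)) = Add(880, 121) = 1001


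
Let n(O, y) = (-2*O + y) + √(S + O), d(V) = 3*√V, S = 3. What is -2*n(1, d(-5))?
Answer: -6*I*√5 ≈ -13.416*I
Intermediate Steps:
n(O, y) = y + √(3 + O) - 2*O (n(O, y) = (-2*O + y) + √(3 + O) = (y - 2*O) + √(3 + O) = y + √(3 + O) - 2*O)
-2*n(1, d(-5)) = -2*(3*√(-5) + √(3 + 1) - 2*1) = -2*(3*(I*√5) + √4 - 2) = -2*(3*I*√5 + 2 - 2) = -6*I*√5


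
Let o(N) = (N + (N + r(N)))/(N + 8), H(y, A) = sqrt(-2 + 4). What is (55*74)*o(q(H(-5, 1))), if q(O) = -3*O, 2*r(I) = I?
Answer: -91575/23 - 122100*sqrt(2)/23 ≈ -11489.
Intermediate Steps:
H(y, A) = sqrt(2)
r(I) = I/2
o(N) = 5*N/(2*(8 + N)) (o(N) = (N + (N + N/2))/(N + 8) = (N + 3*N/2)/(8 + N) = (5*N/2)/(8 + N) = 5*N/(2*(8 + N)))
(55*74)*o(q(H(-5, 1))) = (55*74)*(5*(-3*sqrt(2))/(2*(8 - 3*sqrt(2)))) = 4070*(-15*sqrt(2)/(2*(8 - 3*sqrt(2)))) = -30525*sqrt(2)/(8 - 3*sqrt(2))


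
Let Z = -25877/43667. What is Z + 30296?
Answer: 1322909555/43667 ≈ 30295.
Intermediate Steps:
Z = -25877/43667 (Z = -25877*1/43667 = -25877/43667 ≈ -0.59260)
Z + 30296 = -25877/43667 + 30296 = 1322909555/43667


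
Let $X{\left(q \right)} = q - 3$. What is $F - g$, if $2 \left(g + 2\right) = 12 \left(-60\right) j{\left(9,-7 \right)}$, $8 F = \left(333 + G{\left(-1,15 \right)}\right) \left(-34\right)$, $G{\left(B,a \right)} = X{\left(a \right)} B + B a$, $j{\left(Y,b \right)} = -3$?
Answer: $- \frac{4757}{2} \approx -2378.5$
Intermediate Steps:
$X{\left(q \right)} = -3 + q$ ($X{\left(q \right)} = q - 3 = -3 + q$)
$G{\left(B,a \right)} = B a + B \left(-3 + a\right)$ ($G{\left(B,a \right)} = \left(-3 + a\right) B + B a = B \left(-3 + a\right) + B a = B a + B \left(-3 + a\right)$)
$F = - \frac{2601}{2}$ ($F = \frac{\left(333 - \left(-3 + 2 \cdot 15\right)\right) \left(-34\right)}{8} = \frac{\left(333 - \left(-3 + 30\right)\right) \left(-34\right)}{8} = \frac{\left(333 - 27\right) \left(-34\right)}{8} = \frac{306 \left(-34\right)}{8} = \frac{1}{8} \left(-10404\right) = - \frac{2601}{2} \approx -1300.5$)
$g = 1078$ ($g = -2 + \frac{12 \left(-60\right) \left(-3\right)}{2} = -2 + \frac{\left(-720\right) \left(-3\right)}{2} = -2 + \frac{1}{2} \cdot 2160 = -2 + 1080 = 1078$)
$F - g = - \frac{2601}{2} - 1078 = - \frac{4757}{2}$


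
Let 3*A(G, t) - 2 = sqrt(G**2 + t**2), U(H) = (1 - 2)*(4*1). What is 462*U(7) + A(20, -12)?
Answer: -5542/3 + 4*sqrt(34)/3 ≈ -1839.6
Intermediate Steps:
U(H) = -4 (U(H) = -1*4 = -4)
A(G, t) = 2/3 + sqrt(G**2 + t**2)/3
462*U(7) + A(20, -12) = 462*(-4) + (2/3 + sqrt(20**2 + (-12)**2)/3) = -1848 + (2/3 + sqrt(400 + 144)/3) = -1848 + (2/3 + sqrt(544)/3) = -1848 + (2/3 + (4*sqrt(34))/3) = -1848 + (2/3 + 4*sqrt(34)/3) = -5542/3 + 4*sqrt(34)/3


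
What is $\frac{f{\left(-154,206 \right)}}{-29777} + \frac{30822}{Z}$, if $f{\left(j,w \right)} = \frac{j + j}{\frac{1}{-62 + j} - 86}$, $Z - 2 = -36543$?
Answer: $- \frac{1550195855826}{1837571578999} \approx -0.84361$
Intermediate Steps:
$Z = -36541$ ($Z = 2 - 36543 = -36541$)
$f{\left(j,w \right)} = \frac{2 j}{-86 + \frac{1}{-62 + j}}$
$\frac{f{\left(-154,206 \right)}}{-29777} + \frac{30822}{Z} = \frac{2 \left(-154\right) \frac{1}{-5333 + 86 \left(-154\right)} \left(62 - -154\right)}{-29777} + \frac{30822}{-36541} = 2 \left(-154\right) \frac{1}{-5333 - 13244} \left(62 + 154\right) \left(- \frac{1}{29777}\right) + 30822 \left(- \frac{1}{36541}\right) = 2 \left(-154\right) \frac{1}{-18577} \cdot 216 \left(- \frac{1}{29777}\right) - \frac{30822}{36541} = 2 \left(-154\right) \left(- \frac{1}{18577}\right) 216 \left(- \frac{1}{29777}\right) - \frac{30822}{36541} = \frac{66528}{18577} \left(- \frac{1}{29777}\right) - \frac{30822}{36541} = - \frac{6048}{50287939} - \frac{30822}{36541} = - \frac{1550195855826}{1837571578999}$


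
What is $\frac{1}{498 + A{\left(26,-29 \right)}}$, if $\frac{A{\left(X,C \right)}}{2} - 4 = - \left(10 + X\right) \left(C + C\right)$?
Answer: $\frac{1}{4682} \approx 0.00021358$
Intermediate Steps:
$A{\left(X,C \right)} = 8 - 4 C \left(10 + X\right)$ ($A{\left(X,C \right)} = 8 + 2 \left(- \left(10 + X\right) \left(C + C\right)\right) = 8 + 2 \left(- \left(10 + X\right) 2 C\right) = 8 + 2 \left(- 2 C \left(10 + X\right)\right) = 8 - 4 C \left(10 + X\right)$)
$\frac{1}{498 + A{\left(26,-29 \right)}} = \frac{1}{498 - \left(-1168 - 3016\right)} = \frac{1}{498 + \left(8 + 1160 + 3016\right)} = \frac{1}{498 + 4184} = \frac{1}{4682}$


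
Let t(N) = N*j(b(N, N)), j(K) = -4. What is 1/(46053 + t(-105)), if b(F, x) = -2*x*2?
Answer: 1/46473 ≈ 2.1518e-5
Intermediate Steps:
b(F, x) = -4*x
t(N) = -4*N (t(N) = N*(-4) = -4*N)
1/(46053 + t(-105)) = 1/(46053 - 4*(-105)) = 1/(46053 + 420) = 1/46473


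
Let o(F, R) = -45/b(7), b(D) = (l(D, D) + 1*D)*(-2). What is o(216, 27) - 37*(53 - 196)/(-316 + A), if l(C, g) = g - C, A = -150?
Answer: -13276/1631 ≈ -8.1398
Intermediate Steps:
b(D) = -2*D (b(D) = ((D - D) + 1*D)*(-2) = (0 + D)*(-2) = D*(-2) = -2*D)
o(F, R) = 45/14 (o(F, R) = -45/((-2*7)) = -45/(-14) = -45*(-1/14) = 45/14)
o(216, 27) - 37*(53 - 196)/(-316 + A) = 45/14 - 37*(53 - 196)/(-316 - 150) = 45/14 - (-5291)/(-466) = 45/14 - (-5291)*(-1)/466 = 45/14 - 37*143/466 = 45/14 - 5291/466 = -13276/1631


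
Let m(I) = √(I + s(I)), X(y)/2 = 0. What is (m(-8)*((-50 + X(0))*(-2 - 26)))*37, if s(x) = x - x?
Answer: 103600*I*√2 ≈ 1.4651e+5*I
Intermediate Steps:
X(y) = 0 (X(y) = 2*0 = 0)
s(x) = 0
m(I) = √I (m(I) = √(I + 0) = √I)
(m(-8)*((-50 + X(0))*(-2 - 26)))*37 = (√(-8)*((-50 + 0)*(-2 - 26)))*37 = ((2*I*√2)*(-50*(-28)))*37 = ((2*I*√2)*1400)*37 = (2800*I*√2)*37 = 103600*I*√2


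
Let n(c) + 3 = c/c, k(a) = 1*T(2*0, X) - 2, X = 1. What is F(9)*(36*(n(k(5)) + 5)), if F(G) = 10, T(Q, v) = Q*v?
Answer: 1080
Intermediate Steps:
k(a) = -2 (k(a) = 1*((2*0)*1) - 2 = 1*(0*1) - 2 = 1*0 - 2 = 0 - 2 = -2)
n(c) = -2 (n(c) = -3 + c/c = -3 + 1 = -2)
F(9)*(36*(n(k(5)) + 5)) = 10*(36*(-2 + 5)) = 10*(36*3) = 10*108 = 1080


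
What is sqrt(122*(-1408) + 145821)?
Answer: I*sqrt(25955) ≈ 161.11*I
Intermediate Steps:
sqrt(122*(-1408) + 145821) = sqrt(-171776 + 145821) = sqrt(-25955) = I*sqrt(25955)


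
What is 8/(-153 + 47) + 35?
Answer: 1851/53 ≈ 34.924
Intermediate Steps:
8/(-153 + 47) + 35 = 8/(-106) + 35 = 8*(-1/106) + 35 = -4/53 + 35 = 1851/53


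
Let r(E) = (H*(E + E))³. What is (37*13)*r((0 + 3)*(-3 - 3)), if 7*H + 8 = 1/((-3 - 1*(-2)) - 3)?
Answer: 12601273113/343 ≈ 3.6738e+7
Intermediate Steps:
H = -33/28 (H = -8/7 + 1/(7*((-3 - 1*(-2)) - 3)) = -8/7 + 1/(7*((-3 + 2) - 3)) = -8/7 + 1/(7*(-1 - 3)) = -8/7 + (⅐)/(-4) = -8/7 + (⅐)*(-¼) = -8/7 - 1/28 = -33/28 ≈ -1.1786)
r(E) = -35937*E³/2744 (r(E) = (-33*(E + E)/28)³ = (-33*E/14)³ = -35937*E³/2744)
(37*13)*r((0 + 3)*(-3 - 3)) = (37*13)*(-35937*(0 + 3)³*(-3 - 3)³/2744) = 481*(-35937*(3*(-6))³/2744) = 481*(-35937/2744*(-18)³) = 481*(-35937/2744*(-5832)) = 481*(26198073/343) = 12601273113/343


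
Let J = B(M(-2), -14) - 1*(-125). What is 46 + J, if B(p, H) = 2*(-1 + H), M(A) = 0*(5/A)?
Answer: 141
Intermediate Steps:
M(A) = 0
B(p, H) = -2 + 2*H
J = 95 (J = (-2 + 2*(-14)) - 1*(-125) = (-2 - 28) + 125 = -30 + 125 = 95)
46 + J = 46 + 95 = 141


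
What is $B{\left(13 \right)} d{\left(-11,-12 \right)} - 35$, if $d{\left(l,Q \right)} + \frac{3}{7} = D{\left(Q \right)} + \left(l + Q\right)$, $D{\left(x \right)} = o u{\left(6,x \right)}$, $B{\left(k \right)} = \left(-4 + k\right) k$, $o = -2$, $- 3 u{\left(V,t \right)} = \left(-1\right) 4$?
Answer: $- \frac{21617}{7} \approx -3088.1$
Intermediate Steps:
$u{\left(V,t \right)} = \frac{4}{3}$ ($u{\left(V,t \right)} = - \frac{\left(-1\right) 4}{3} = \left(- \frac{1}{3}\right) \left(-4\right) = \frac{4}{3}$)
$B{\left(k \right)} = k \left(-4 + k\right)$
$D{\left(x \right)} = - \frac{8}{3}$ ($D{\left(x \right)} = \left(-2\right) \frac{4}{3} = - \frac{8}{3}$)
$d{\left(l,Q \right)} = - \frac{65}{21} + Q + l$ ($d{\left(l,Q \right)} = - \frac{3}{7} - \left(\frac{8}{3} - Q - l\right) = - \frac{3}{7} + \left(- \frac{8}{3} + Q + l\right) = - \frac{65}{21} + Q + l$)
$B{\left(13 \right)} d{\left(-11,-12 \right)} - 35 = 13 \left(-4 + 13\right) \left(- \frac{65}{21} - 12 - 11\right) - 35 = 13 \cdot 9 \left(- \frac{548}{21}\right) - 35 = 117 \left(- \frac{548}{21}\right) - 35 = - \frac{21372}{7} - 35 = - \frac{21617}{7}$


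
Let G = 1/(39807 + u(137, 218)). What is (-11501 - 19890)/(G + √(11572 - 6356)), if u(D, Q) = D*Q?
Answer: 2187105143/25320169261663 - 609528706512956*√326/25320169261663 ≈ -434.65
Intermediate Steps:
G = 1/69673 (G = 1/(39807 + 137*218) = 1/(39807 + 29866) = 1/69673 ≈ 1.4353e-5)
(-11501 - 19890)/(G + √(11572 - 6356)) = (-11501 - 19890)/(1/69673 + √(11572 - 6356)) = -31391/(1/69673 + √5216) = -31391/(1/69673 + 4*√326)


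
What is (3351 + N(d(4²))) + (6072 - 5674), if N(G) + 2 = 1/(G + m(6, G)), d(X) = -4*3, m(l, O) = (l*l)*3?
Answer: 359713/96 ≈ 3747.0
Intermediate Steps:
m(l, O) = 3*l² (m(l, O) = l²*3 = 3*l²)
d(X) = -12
N(G) = -2 + 1/(108 + G) (N(G) = -2 + 1/(G + 3*6²) = -2 + 1/(G + 3*36) = -2 + 1/(G + 108) = -2 + 1/(108 + G))
(3351 + N(d(4²))) + (6072 - 5674) = (3351 + (-215 - 2*(-12))/(108 - 12)) + (6072 - 5674) = (3351 + (-215 + 24)/96) + 398 = (3351 + (1/96)*(-191)) + 398 = (3351 - 191/96) + 398 = 321505/96 + 398 = 359713/96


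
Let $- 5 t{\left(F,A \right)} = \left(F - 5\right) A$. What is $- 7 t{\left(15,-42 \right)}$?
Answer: $-588$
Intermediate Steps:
$t{\left(F,A \right)} = - \frac{A \left(-5 + F\right)}{5}$ ($t{\left(F,A \right)} = - \frac{\left(F - 5\right) A}{5} = - \frac{\left(-5 + F\right) A}{5} = - \frac{A \left(-5 + F\right)}{5}$)
$- 7 t{\left(15,-42 \right)} = - 7 \cdot \frac{1}{5} \left(-42\right) \left(5 - 15\right) = - 7 \cdot \frac{1}{5} \left(-42\right) \left(-10\right) = \left(-7\right) 84 = -588$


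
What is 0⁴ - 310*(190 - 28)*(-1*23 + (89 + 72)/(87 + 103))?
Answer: 21137598/19 ≈ 1.1125e+6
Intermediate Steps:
0⁴ - 310*(190 - 28)*(-1*23 + (89 + 72)/(87 + 103)) = 0 - 50220*(-23 + 161/190) = 0 - 50220*(-4209)/190 = 0 - 310*(-340929/95) = 0 + 21137598/19 = 21137598/19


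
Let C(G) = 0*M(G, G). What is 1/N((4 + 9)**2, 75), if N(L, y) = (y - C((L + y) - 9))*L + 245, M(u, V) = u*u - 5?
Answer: 1/12920 ≈ 7.7399e-5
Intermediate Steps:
M(u, V) = -5 + u**2 (M(u, V) = u**2 - 5 = -5 + u**2)
C(G) = 0 (C(G) = 0*(-5 + G**2) = 0)
N(L, y) = 245 + L*y (N(L, y) = (y - 1*0)*L + 245 = (y + 0)*L + 245 = y*L + 245 = L*y + 245 = 245 + L*y)
1/N((4 + 9)**2, 75) = 1/(245 + (4 + 9)**2*75) = 1/(245 + 13**2*75) = 1/(245 + 169*75) = 1/(245 + 12675) = 1/12920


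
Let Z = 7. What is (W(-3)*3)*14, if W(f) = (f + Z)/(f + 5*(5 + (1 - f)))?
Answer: 4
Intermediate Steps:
W(f) = (7 + f)/(30 - 4*f) (W(f) = (f + 7)/(f + 5*(5 + (1 - f))) = (7 + f)/(f + 5*(6 - f)) = (7 + f)/(f + (30 - 5*f)) = (7 + f)/(30 - 4*f))
(W(-3)*3)*14 = (((-7 - 1*(-3))/(2*(-15 + 2*(-3))))*3)*14 = (((-7 + 3)/(2*(-15 - 6)))*3)*14 = (((½)*(-4)/(-21))*3)*14 = (((½)*(-1/21)*(-4))*3)*14 = ((2/21)*3)*14 = (2/7)*14 = 4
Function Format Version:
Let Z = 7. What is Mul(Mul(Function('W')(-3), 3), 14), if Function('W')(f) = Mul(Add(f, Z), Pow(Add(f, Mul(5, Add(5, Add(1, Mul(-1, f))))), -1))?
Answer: 4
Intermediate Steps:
Function('W')(f) = Mul(Pow(Add(30, Mul(-4, f)), -1), Add(7, f)) (Function('W')(f) = Mul(Add(f, 7), Pow(Add(f, Mul(5, Add(5, Add(1, Mul(-1, f))))), -1)) = Mul(Add(7, f), Pow(Add(f, Mul(5, Add(6, Mul(-1, f)))), -1)) = Mul(Add(7, f), Pow(Add(f, Add(30, Mul(-5, f))), -1)) = Mul(Add(7, f), Pow(Add(30, Mul(-4, f)), -1)) = Mul(Pow(Add(30, Mul(-4, f)), -1), Add(7, f)))
Mul(Mul(Function('W')(-3), 3), 14) = Mul(Mul(Mul(Rational(1, 2), Pow(Add(-15, Mul(2, -3)), -1), Add(-7, Mul(-1, -3))), 3), 14) = Mul(Mul(Mul(Rational(1, 2), Pow(Add(-15, -6), -1), Add(-7, 3)), 3), 14) = Mul(Mul(Mul(Rational(1, 2), Pow(-21, -1), -4), 3), 14) = Mul(Mul(Mul(Rational(1, 2), Rational(-1, 21), -4), 3), 14) = Mul(Mul(Rational(2, 21), 3), 14) = Mul(Rational(2, 7), 14) = 4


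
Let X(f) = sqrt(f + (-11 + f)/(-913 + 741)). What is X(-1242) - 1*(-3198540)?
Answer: 3198540 + I*sqrt(9131953)/86 ≈ 3.1985e+6 + 35.138*I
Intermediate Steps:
X(f) = sqrt(11/172 + 171*f/172) (X(f) = sqrt(f + (-11 + f)/(-172)) = sqrt(f + (-11 + f)*(-1/172)) = sqrt(f + (11/172 - f/172)) = sqrt(11/172 + 171*f/172))
X(-1242) - 1*(-3198540) = sqrt(473 + 7353*(-1242))/86 - 1*(-3198540) = sqrt(473 - 9132426)/86 + 3198540 = sqrt(-9131953)/86 + 3198540 = (I*sqrt(9131953))/86 + 3198540 = I*sqrt(9131953)/86 + 3198540 = 3198540 + I*sqrt(9131953)/86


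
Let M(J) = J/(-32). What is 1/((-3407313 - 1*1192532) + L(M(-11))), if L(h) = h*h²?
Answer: -32768/150727719629 ≈ -2.1740e-7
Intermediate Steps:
M(J) = -J/32 (M(J) = J*(-1/32) = -J/32)
L(h) = h³
1/((-3407313 - 1*1192532) + L(M(-11))) = 1/((-3407313 - 1*1192532) + (-1/32*(-11))³) = 1/((-3407313 - 1192532) + (11/32)³) = 1/(-4599845 + 1331/32768) = 1/(-150727719629/32768) = -32768/150727719629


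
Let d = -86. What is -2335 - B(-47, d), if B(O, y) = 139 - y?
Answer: -2560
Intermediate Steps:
-2335 - B(-47, d) = -2335 - (139 - 1*(-86)) = -2335 - (139 + 86) = -2335 - 1*225 = -2335 - 225 = -2560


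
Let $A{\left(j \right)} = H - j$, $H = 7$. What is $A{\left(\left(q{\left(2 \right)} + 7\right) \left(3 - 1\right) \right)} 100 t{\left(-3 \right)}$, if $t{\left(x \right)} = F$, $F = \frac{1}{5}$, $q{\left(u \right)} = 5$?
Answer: $-340$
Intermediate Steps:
$F = \frac{1}{5} \approx 0.2$
$t{\left(x \right)} = \frac{1}{5}$
$A{\left(j \right)} = 7 - j$
$A{\left(\left(q{\left(2 \right)} + 7\right) \left(3 - 1\right) \right)} 100 t{\left(-3 \right)} = \left(7 - \left(5 + 7\right) \left(3 - 1\right)\right) 100 \cdot \frac{1}{5} = \left(7 - 12 \cdot 2\right) 100 \cdot \frac{1}{5} = \left(7 - 24\right) 100 \cdot \frac{1}{5} = \left(-17\right) 100 \cdot \frac{1}{5} = \left(-1700\right) \frac{1}{5} = -340$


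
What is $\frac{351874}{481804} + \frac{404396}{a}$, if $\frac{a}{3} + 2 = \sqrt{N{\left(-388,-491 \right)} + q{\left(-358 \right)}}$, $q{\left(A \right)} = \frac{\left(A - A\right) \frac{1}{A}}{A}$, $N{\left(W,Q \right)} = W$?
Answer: $\frac{- 48709374785 i + 527811 \sqrt{97}}{722706 \left(i + \sqrt{97}\right)} \approx -687.02 - 6773.5 i$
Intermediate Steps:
$q{\left(A \right)} = 0$ ($q{\left(A \right)} = \frac{0 \frac{1}{A}}{A} = \frac{0}{A} = 0$)
$a = -6 + 6 i \sqrt{97}$ ($a = -6 + 3 \sqrt{-388 + 0} = -6 + 3 \sqrt{-388} = -6 + 3 \cdot 2 i \sqrt{97} = -6 + 6 i \sqrt{97} \approx -6.0 + 59.093 i$)
$\frac{351874}{481804} + \frac{404396}{a} = \frac{351874}{481804} + \frac{404396}{-6 + 6 i \sqrt{97}} = 351874 \cdot \frac{1}{481804} + \frac{404396}{-6 + 6 i \sqrt{97}} = \frac{175937}{240902} + \frac{404396}{-6 + 6 i \sqrt{97}}$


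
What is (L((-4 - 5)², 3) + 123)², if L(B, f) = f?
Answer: 15876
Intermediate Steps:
(L((-4 - 5)², 3) + 123)² = (3 + 123)² = 126² = 15876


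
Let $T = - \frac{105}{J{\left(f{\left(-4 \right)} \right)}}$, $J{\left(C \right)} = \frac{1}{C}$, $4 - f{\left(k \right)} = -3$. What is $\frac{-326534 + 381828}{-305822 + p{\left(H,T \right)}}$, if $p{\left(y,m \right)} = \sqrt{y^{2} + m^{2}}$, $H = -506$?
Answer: $- \frac{16910121668}{93526299423} - \frac{55294 \sqrt{796261}}{93526299423} \approx -0.18133$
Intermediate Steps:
$f{\left(k \right)} = 7$ ($f{\left(k \right)} = 4 - -3 = 4 + 3 = 7$)
$T = -735$ ($T = - \frac{105}{\frac{1}{7}} = - 105 \frac{1}{\frac{1}{7}} = \left(-105\right) 7 = -735$)
$p{\left(y,m \right)} = \sqrt{m^{2} + y^{2}}$
$\frac{-326534 + 381828}{-305822 + p{\left(H,T \right)}} = \frac{-326534 + 381828}{-305822 + \sqrt{\left(-735\right)^{2} + \left(-506\right)^{2}}} = \frac{55294}{-305822 + \sqrt{540225 + 256036}} = \frac{55294}{-305822 + \sqrt{796261}}$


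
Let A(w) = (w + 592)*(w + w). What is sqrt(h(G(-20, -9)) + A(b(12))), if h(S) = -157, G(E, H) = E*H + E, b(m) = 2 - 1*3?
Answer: I*sqrt(1339) ≈ 36.592*I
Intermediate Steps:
b(m) = -1 (b(m) = 2 - 3 = -1)
G(E, H) = E + E*H
A(w) = 2*w*(592 + w) (A(w) = (592 + w)*(2*w) = 2*w*(592 + w))
sqrt(h(G(-20, -9)) + A(b(12))) = sqrt(-157 + 2*(-1)*(592 - 1)) = sqrt(-157 + 2*(-1)*591) = sqrt(-157 - 1182) = sqrt(-1339) = I*sqrt(1339)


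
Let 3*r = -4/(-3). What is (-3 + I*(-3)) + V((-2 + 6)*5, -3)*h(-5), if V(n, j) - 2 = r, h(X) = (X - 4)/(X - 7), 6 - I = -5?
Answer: -205/6 ≈ -34.167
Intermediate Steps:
I = 11 (I = 6 - 1*(-5) = 6 + 5 = 11)
h(X) = (-4 + X)/(-7 + X)
r = 4/9 (r = (-4/(-3))/3 = (-4*(-⅓))/3 = (⅓)*(4/3) = 4/9 ≈ 0.44444)
V(n, j) = 22/9 (V(n, j) = 2 + 4/9 = 22/9)
(-3 + I*(-3)) + V((-2 + 6)*5, -3)*h(-5) = (-3 + 11*(-3)) + 22*((-4 - 5)/(-7 - 5))/9 = (-3 - 33) + 22*(-9/(-12))/9 = -36 + 22*(-1/12*(-9))/9 = -36 + (22/9)*(¾) = -36 + 11/6 = -205/6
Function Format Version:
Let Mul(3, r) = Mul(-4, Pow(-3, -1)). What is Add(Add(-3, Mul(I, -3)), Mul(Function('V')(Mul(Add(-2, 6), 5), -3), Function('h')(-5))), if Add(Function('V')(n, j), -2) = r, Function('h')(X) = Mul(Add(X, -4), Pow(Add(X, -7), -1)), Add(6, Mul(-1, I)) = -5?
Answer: Rational(-205, 6) ≈ -34.167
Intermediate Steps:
I = 11 (I = Add(6, Mul(-1, -5)) = Add(6, 5) = 11)
Function('h')(X) = Mul(Pow(Add(-7, X), -1), Add(-4, X)) (Function('h')(X) = Mul(Add(-4, X), Pow(Add(-7, X), -1)) = Mul(Pow(Add(-7, X), -1), Add(-4, X)))
r = Rational(4, 9) (r = Mul(Rational(1, 3), Mul(-4, Pow(-3, -1))) = Mul(Rational(1, 3), Mul(-4, Rational(-1, 3))) = Mul(Rational(1, 3), Rational(4, 3)) = Rational(4, 9) ≈ 0.44444)
Function('V')(n, j) = Rational(22, 9) (Function('V')(n, j) = Add(2, Rational(4, 9)) = Rational(22, 9))
Add(Add(-3, Mul(I, -3)), Mul(Function('V')(Mul(Add(-2, 6), 5), -3), Function('h')(-5))) = Add(Add(-3, Mul(11, -3)), Mul(Rational(22, 9), Mul(Pow(Add(-7, -5), -1), Add(-4, -5)))) = Add(Add(-3, -33), Mul(Rational(22, 9), Mul(Pow(-12, -1), -9))) = Add(-36, Mul(Rational(22, 9), Mul(Rational(-1, 12), -9))) = Add(-36, Mul(Rational(22, 9), Rational(3, 4))) = Add(-36, Rational(11, 6)) = Rational(-205, 6)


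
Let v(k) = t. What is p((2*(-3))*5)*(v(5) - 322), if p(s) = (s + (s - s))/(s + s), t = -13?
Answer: -335/2 ≈ -167.50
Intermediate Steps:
v(k) = -13
p(s) = ½ (p(s) = (s + 0)/((2*s)) = s*(1/(2*s)) = ½)
p((2*(-3))*5)*(v(5) - 322) = (-13 - 322)/2 = (½)*(-335) = -335/2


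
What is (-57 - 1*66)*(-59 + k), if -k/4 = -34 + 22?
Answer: 1353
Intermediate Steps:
k = 48 (k = -4*(-34 + 22) = -4*(-12) = 48)
(-57 - 1*66)*(-59 + k) = (-57 - 1*66)*(-59 + 48) = (-57 - 66)*(-11) = -123*(-11) = 1353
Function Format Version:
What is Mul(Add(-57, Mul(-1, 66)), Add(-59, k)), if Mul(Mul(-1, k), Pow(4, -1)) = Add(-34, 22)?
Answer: 1353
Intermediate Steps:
k = 48 (k = Mul(-4, Add(-34, 22)) = Mul(-4, -12) = 48)
Mul(Add(-57, Mul(-1, 66)), Add(-59, k)) = Mul(Add(-57, Mul(-1, 66)), Add(-59, 48)) = Mul(Add(-57, -66), -11) = Mul(-123, -11) = 1353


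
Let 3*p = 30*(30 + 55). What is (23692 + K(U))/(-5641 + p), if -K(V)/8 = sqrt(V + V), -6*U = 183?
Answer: -23692/4791 + 8*I*sqrt(61)/4791 ≈ -4.9451 + 0.013042*I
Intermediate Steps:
U = -61/2 (U = -1/6*183 = -61/2 ≈ -30.500)
K(V) = -8*sqrt(2)*sqrt(V) (K(V) = -8*sqrt(V + V) = -8*sqrt(2)*sqrt(V))
p = 850 (p = (30*(30 + 55))/3 = (30*85)/3 = (1/3)*2550 = 850)
(23692 + K(U))/(-5641 + p) = (23692 - 8*sqrt(2)*sqrt(-61/2))/(-5641 + 850) = (23692 - 8*sqrt(2)*I*sqrt(122)/2)/(-4791) = (23692 - 8*I*sqrt(61))*(-1/4791) = -23692/4791 + 8*I*sqrt(61)/4791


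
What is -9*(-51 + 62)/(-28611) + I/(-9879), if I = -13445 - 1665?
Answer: 4376669/2855031 ≈ 1.5330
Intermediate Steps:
I = -15110
-9*(-51 + 62)/(-28611) + I/(-9879) = -9*(-51 + 62)/(-28611) - 15110/(-9879) = -9*11*(-1/28611) - 15110*(-1/9879) = -99*(-1/28611) + 15110/9879 = 1/289 + 15110/9879 = 4376669/2855031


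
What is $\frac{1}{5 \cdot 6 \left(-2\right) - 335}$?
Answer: $- \frac{1}{395} \approx -0.0025316$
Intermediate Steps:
$\frac{1}{5 \cdot 6 \left(-2\right) - 335} = \frac{1}{30 \left(-2\right) - 335} = \frac{1}{-60 - 335} = \frac{1}{-395} = - \frac{1}{395}$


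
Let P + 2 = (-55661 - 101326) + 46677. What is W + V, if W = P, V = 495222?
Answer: 384910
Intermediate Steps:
P = -110312 (P = -2 + ((-55661 - 101326) + 46677) = -2 + (-156987 + 46677) = -2 - 110310 = -110312)
W = -110312
W + V = -110312 + 495222 = 384910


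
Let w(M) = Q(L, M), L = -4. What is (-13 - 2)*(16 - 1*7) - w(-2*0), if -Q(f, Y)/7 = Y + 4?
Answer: -107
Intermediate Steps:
Q(f, Y) = -28 - 7*Y (Q(f, Y) = -7*(Y + 4) = -7*(4 + Y) = -28 - 7*Y)
w(M) = -28 - 7*M
(-13 - 2)*(16 - 1*7) - w(-2*0) = (-13 - 2)*(16 - 1*7) - (-28 - (-14)*0) = -15*(16 - 7) - (-28 - 7*0) = -15*9 - (-28 + 0) = -135 - 1*(-28) = -135 + 28 = -107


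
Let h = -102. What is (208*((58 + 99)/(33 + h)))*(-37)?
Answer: 1208272/69 ≈ 17511.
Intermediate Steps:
(208*((58 + 99)/(33 + h)))*(-37) = (208*((58 + 99)/(33 - 102)))*(-37) = (208*(157/(-69)))*(-37) = (208*(157*(-1/69)))*(-37) = (208*(-157/69))*(-37) = -32656/69*(-37) = 1208272/69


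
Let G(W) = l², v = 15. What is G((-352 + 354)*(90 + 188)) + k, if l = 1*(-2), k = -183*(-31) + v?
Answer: 5692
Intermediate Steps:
k = 5688 (k = -183*(-31) + 15 = 5673 + 15 = 5688)
l = -2
G(W) = 4 (G(W) = (-2)² = 4)
G((-352 + 354)*(90 + 188)) + k = 4 + 5688 = 5692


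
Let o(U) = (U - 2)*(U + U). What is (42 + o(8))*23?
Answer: 3174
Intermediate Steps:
o(U) = 2*U*(-2 + U) (o(U) = (-2 + U)*(2*U) = 2*U*(-2 + U))
(42 + o(8))*23 = (42 + 2*8*(-2 + 8))*23 = (42 + 2*8*6)*23 = (42 + 96)*23 = 138*23 = 3174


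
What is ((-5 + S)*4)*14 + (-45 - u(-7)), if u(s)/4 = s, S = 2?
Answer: -185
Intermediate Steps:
u(s) = 4*s
((-5 + S)*4)*14 + (-45 - u(-7)) = ((-5 + 2)*4)*14 + (-45 - 4*(-7)) = -3*4*14 + (-45 - 1*(-28)) = -12*14 + (-45 + 28) = -168 - 17 = -185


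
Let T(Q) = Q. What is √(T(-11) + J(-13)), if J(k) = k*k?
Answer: √158 ≈ 12.570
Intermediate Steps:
J(k) = k²
√(T(-11) + J(-13)) = √(-11 + (-13)²) = √(-11 + 169) = √158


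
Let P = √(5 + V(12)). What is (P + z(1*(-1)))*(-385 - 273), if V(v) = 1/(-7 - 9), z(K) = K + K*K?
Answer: -329*√79/2 ≈ -1462.1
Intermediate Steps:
z(K) = K + K²
V(v) = -1/16 (V(v) = 1/(-16) = -1/16)
P = √79/4 (P = √(5 - 1/16) = √(79/16) = √79/4 ≈ 2.2220)
(P + z(1*(-1)))*(-385 - 273) = (√79/4 + (1*(-1))*(1 + 1*(-1)))*(-385 - 273) = (√79/4 - (1 - 1))*(-658) = (√79/4 - 1*0)*(-658) = (√79/4 + 0)*(-658) = (√79/4)*(-658) = -329*√79/2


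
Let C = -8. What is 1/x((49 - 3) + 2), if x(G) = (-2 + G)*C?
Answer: -1/368 ≈ -0.0027174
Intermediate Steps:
x(G) = 16 - 8*G (x(G) = (-2 + G)*(-8) = 16 - 8*G)
1/x((49 - 3) + 2) = 1/(16 - 8*((49 - 3) + 2)) = 1/(16 - 8*(46 + 2)) = 1/(16 - 8*48) = 1/(16 - 384) = 1/(-368) = -1/368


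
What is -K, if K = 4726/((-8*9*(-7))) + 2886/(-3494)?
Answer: -3764525/440244 ≈ -8.5510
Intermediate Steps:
K = 3764525/440244 (K = 4726/((-72*(-7))) + 2886*(-1/3494) = 4726/504 - 1443/1747 = 4726*(1/504) - 1443/1747 = 2363/252 - 1443/1747 = 3764525/440244 ≈ 8.5510)
-K = -1*3764525/440244 = -3764525/440244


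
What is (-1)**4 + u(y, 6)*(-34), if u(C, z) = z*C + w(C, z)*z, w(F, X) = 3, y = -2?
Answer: -203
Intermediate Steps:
u(C, z) = 3*z + C*z (u(C, z) = z*C + 3*z = C*z + 3*z = 3*z + C*z)
(-1)**4 + u(y, 6)*(-34) = (-1)**4 + (6*(3 - 2))*(-34) = 1 + (6*1)*(-34) = 1 + 6*(-34) = 1 - 204 = -203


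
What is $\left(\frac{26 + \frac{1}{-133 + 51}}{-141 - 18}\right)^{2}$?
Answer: $\frac{4541161}{169989444} \approx 0.026714$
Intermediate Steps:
$\left(\frac{26 + \frac{1}{-133 + 51}}{-141 - 18}\right)^{2} = \left(\frac{26 + \frac{1}{-82}}{-141 + \left(-61 + 43\right)}\right)^{2} = \left(\frac{26 - \frac{1}{82}}{-141 - 18}\right)^{2} = \left(\frac{2131}{82 \left(-159\right)}\right)^{2} = \left(\frac{2131}{82} \left(- \frac{1}{159}\right)\right)^{2} = \left(- \frac{2131}{13038}\right)^{2} = \frac{4541161}{169989444}$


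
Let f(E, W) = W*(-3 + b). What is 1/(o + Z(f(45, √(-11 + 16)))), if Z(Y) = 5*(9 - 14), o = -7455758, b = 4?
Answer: -1/7455783 ≈ -1.3412e-7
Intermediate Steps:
f(E, W) = W (f(E, W) = W*(-3 + 4) = W*1 = W)
Z(Y) = -25 (Z(Y) = 5*(-5) = -25)
1/(o + Z(f(45, √(-11 + 16)))) = 1/(-7455758 - 25) = 1/(-7455783) = -1/7455783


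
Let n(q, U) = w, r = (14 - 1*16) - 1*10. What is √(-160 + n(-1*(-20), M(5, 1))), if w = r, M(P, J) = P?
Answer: 2*I*√43 ≈ 13.115*I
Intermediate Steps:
r = -12 (r = (14 - 16) - 10 = -2 - 10 = -12)
w = -12
n(q, U) = -12
√(-160 + n(-1*(-20), M(5, 1))) = √(-160 - 12) = √(-172) = 2*I*√43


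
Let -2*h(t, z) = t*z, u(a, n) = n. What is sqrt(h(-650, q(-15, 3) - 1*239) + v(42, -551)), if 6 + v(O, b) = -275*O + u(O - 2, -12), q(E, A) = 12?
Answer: I*sqrt(85343) ≈ 292.14*I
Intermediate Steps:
v(O, b) = -18 - 275*O (v(O, b) = -6 + (-275*O - 12) = -6 + (-12 - 275*O) = -18 - 275*O)
h(t, z) = -t*z/2
sqrt(h(-650, q(-15, 3) - 1*239) + v(42, -551)) = sqrt(-1/2*(-650)*(12 - 1*239) + (-18 - 275*42)) = sqrt(-1/2*(-650)*(12 - 239) + (-18 - 11550)) = sqrt(-1/2*(-650)*(-227) - 11568) = sqrt(-73775 - 11568) = sqrt(-85343) = I*sqrt(85343)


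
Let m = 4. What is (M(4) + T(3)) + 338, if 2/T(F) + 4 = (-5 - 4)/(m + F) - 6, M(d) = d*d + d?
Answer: 28268/79 ≈ 357.82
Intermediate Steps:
M(d) = d + d² (M(d) = d² + d = d + d²)
T(F) = 2/(-10 - 9/(4 + F)) (T(F) = 2/(-4 + ((-5 - 4)/(4 + F) - 6)) = 2/(-4 + (-9/(4 + F) - 6)) = 2/(-4 + (-6 - 9/(4 + F))) = 2/(-10 - 9/(4 + F)))
(M(4) + T(3)) + 338 = (4*(1 + 4) + 2*(-4 - 1*3)/(49 + 10*3)) + 338 = (4*5 + 2*(-4 - 3)/(49 + 30)) + 338 = (20 + 2*(-7)/79) + 338 = (20 + 2*(1/79)*(-7)) + 338 = (20 - 14/79) + 338 = 1566/79 + 338 = 28268/79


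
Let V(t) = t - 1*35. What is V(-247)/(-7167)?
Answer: 94/2389 ≈ 0.039347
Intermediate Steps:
V(t) = -35 + t (V(t) = t - 35 = -35 + t)
V(-247)/(-7167) = (-35 - 247)/(-7167) = -282*(-1/7167) = 94/2389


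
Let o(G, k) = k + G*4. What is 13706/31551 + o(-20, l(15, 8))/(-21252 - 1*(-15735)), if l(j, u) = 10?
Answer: 25941524/58022289 ≈ 0.44710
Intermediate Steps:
o(G, k) = k + 4*G
13706/31551 + o(-20, l(15, 8))/(-21252 - 1*(-15735)) = 13706/31551 + (10 + 4*(-20))/(-21252 - 1*(-15735)) = 13706*(1/31551) + (10 - 80)/(-21252 + 15735) = 13706/31551 - 70/(-5517) = 13706/31551 - 70*(-1/5517) = 13706/31551 + 70/5517 = 25941524/58022289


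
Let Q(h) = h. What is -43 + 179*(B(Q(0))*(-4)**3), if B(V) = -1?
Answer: 11413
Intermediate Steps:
-43 + 179*(B(Q(0))*(-4)**3) = -43 + 179*(-1*(-4)**3) = -43 + 179*(-1*(-64)) = -43 + 179*64 = -43 + 11456 = 11413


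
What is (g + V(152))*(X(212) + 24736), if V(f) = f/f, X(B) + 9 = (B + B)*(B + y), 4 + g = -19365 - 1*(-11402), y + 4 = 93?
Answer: -1213628066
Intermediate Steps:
y = 89 (y = -4 + 93 = 89)
g = -7967 (g = -4 + (-19365 - 1*(-11402)) = -4 + (-19365 + 11402) = -4 - 7963 = -7967)
X(B) = -9 + 2*B*(89 + B) (X(B) = -9 + (B + B)*(B + 89) = -9 + (2*B)*(89 + B) = -9 + 2*B*(89 + B))
V(f) = 1
(g + V(152))*(X(212) + 24736) = (-7967 + 1)*((-9 + 2*212² + 178*212) + 24736) = -7966*((-9 + 2*44944 + 37736) + 24736) = -7966*((-9 + 89888 + 37736) + 24736) = -7966*(127615 + 24736) = -7966*152351 = -1213628066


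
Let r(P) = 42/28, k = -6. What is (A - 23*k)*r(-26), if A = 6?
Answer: 216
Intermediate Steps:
r(P) = 3/2 (r(P) = 42*(1/28) = 3/2)
(A - 23*k)*r(-26) = (6 - 23*(-6))*(3/2) = (6 + 138)*(3/2) = 144*(3/2) = 216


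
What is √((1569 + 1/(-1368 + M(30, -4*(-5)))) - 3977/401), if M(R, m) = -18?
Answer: √53510811217094/185262 ≈ 39.485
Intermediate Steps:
√((1569 + 1/(-1368 + M(30, -4*(-5)))) - 3977/401) = √((1569 + 1/(-1368 - 18)) - 3977/401) = √((1569 + 1/(-1386)) - 3977*1/401) = √((1569 - 1/1386) - 3977/401) = √(2174633/1386 - 3977/401) = √(866515711/555786) = √53510811217094/185262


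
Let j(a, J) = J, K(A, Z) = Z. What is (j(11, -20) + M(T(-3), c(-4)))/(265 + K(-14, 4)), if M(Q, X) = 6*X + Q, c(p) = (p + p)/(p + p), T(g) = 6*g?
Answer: -32/269 ≈ -0.11896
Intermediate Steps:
c(p) = 1 (c(p) = (2*p)/((2*p)) = (2*p)*(1/(2*p)) = 1)
M(Q, X) = Q + 6*X
(j(11, -20) + M(T(-3), c(-4)))/(265 + K(-14, 4)) = (-20 + (6*(-3) + 6*1))/(265 + 4) = (-20 + (-18 + 6))/269 = (-20 - 12)*(1/269) = -32*1/269 = -32/269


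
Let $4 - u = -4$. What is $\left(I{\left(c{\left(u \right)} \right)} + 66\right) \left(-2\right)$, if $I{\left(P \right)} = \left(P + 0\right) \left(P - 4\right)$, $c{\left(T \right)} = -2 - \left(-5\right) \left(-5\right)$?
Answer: $-1806$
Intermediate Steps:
$u = 8$ ($u = 4 - -4 = 4 + 4 = 8$)
$c{\left(T \right)} = -27$ ($c{\left(T \right)} = -2 - 25 = -27$)
$I{\left(P \right)} = P \left(-4 + P\right)$
$\left(I{\left(c{\left(u \right)} \right)} + 66\right) \left(-2\right) = \left(- 27 \left(-4 - 27\right) + 66\right) \left(-2\right) = \left(\left(-27\right) \left(-31\right) + 66\right) \left(-2\right) = \left(837 + 66\right) \left(-2\right) = 903 \left(-2\right) = -1806$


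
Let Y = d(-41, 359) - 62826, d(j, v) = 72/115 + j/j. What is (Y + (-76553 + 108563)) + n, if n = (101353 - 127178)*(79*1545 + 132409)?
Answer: -755729815653/115 ≈ -6.5716e+9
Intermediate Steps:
d(j, v) = 187/115 (d(j, v) = 72*(1/115) + 1 = 72/115 + 1 = 187/115)
n = -6571532800 (n = -25825*(122055 + 132409) = -25825*254464 = -6571532800)
Y = -7224803/115 (Y = 187/115 - 62826 = -7224803/115 ≈ -62824.)
(Y + (-76553 + 108563)) + n = (-7224803/115 + (-76553 + 108563)) - 6571532800 = (-7224803/115 + 32010) - 6571532800 = -3543653/115 - 6571532800 = -755729815653/115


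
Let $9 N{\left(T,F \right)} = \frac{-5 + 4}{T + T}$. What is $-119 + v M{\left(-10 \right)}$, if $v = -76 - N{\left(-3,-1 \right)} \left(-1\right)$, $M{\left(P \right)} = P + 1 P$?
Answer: $\frac{37817}{27} \approx 1400.6$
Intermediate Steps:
$M{\left(P \right)} = 2 P$ ($M{\left(P \right)} = P + P = 2 P$)
$N{\left(T,F \right)} = - \frac{1}{18 T}$ ($N{\left(T,F \right)} = \frac{\left(-5 + 4\right) \frac{1}{T + T}}{9} = \frac{\left(-1\right) \frac{1}{2 T}}{9} = \frac{\left(- \frac{1}{2}\right) \frac{1}{T}}{9} = - \frac{1}{18 T}$)
$v = - \frac{4103}{54}$ ($v = -76 - - \frac{1}{18 \left(-3\right)} \left(-1\right) = -76 - \left(- \frac{1}{18}\right) \left(- \frac{1}{3}\right) \left(-1\right) = -76 - \frac{1}{54} \left(-1\right) = -76 - - \frac{1}{54} = -76 + \frac{1}{54} = - \frac{4103}{54} \approx -75.981$)
$-119 + v M{\left(-10 \right)} = -119 - \frac{4103 \cdot 2 \left(-10\right)}{54} = -119 - - \frac{41030}{27} = -119 + \frac{41030}{27} = \frac{37817}{27}$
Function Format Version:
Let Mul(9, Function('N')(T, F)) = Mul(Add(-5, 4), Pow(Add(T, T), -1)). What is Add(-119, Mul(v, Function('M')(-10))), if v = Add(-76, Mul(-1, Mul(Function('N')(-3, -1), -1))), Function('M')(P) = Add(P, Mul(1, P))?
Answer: Rational(37817, 27) ≈ 1400.6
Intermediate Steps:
Function('M')(P) = Mul(2, P) (Function('M')(P) = Add(P, P) = Mul(2, P))
Function('N')(T, F) = Mul(Rational(-1, 18), Pow(T, -1)) (Function('N')(T, F) = Mul(Rational(1, 9), Mul(Add(-5, 4), Pow(Add(T, T), -1))) = Mul(Rational(1, 9), Mul(-1, Pow(Mul(2, T), -1))) = Mul(Rational(1, 9), Mul(-1, Mul(Rational(1, 2), Pow(T, -1)))) = Mul(Rational(1, 9), Mul(Rational(-1, 2), Pow(T, -1))) = Mul(Rational(-1, 18), Pow(T, -1)))
v = Rational(-4103, 54) (v = Add(-76, Mul(-1, Mul(Mul(Rational(-1, 18), Pow(-3, -1)), -1))) = Add(-76, Mul(-1, Mul(Mul(Rational(-1, 18), Rational(-1, 3)), -1))) = Add(-76, Mul(-1, Mul(Rational(1, 54), -1))) = Add(-76, Mul(-1, Rational(-1, 54))) = Add(-76, Rational(1, 54)) = Rational(-4103, 54) ≈ -75.981)
Add(-119, Mul(v, Function('M')(-10))) = Add(-119, Mul(Rational(-4103, 54), Mul(2, -10))) = Add(-119, Mul(Rational(-4103, 54), -20)) = Add(-119, Rational(41030, 27)) = Rational(37817, 27)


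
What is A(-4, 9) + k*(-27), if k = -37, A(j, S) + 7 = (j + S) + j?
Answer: 993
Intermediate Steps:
A(j, S) = -7 + S + 2*j (A(j, S) = -7 + ((j + S) + j) = -7 + ((S + j) + j) = -7 + (S + 2*j) = -7 + S + 2*j)
A(-4, 9) + k*(-27) = (-7 + 9 + 2*(-4)) - 37*(-27) = (-7 + 9 - 8) + 999 = -6 + 999 = 993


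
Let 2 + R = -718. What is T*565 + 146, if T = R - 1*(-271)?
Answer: -253539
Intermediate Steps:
R = -720 (R = -2 - 718 = -720)
T = -449 (T = -720 - 1*(-271) = -720 + 271 = -449)
T*565 + 146 = -449*565 + 146 = -253685 + 146 = -253539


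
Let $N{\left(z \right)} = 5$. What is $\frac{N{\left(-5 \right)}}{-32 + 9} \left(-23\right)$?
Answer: $5$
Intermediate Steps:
$\frac{N{\left(-5 \right)}}{-32 + 9} \left(-23\right) = \frac{5}{-32 + 9} \left(-23\right) = \frac{5}{-23} \left(-23\right) = 5 \left(- \frac{1}{23}\right) \left(-23\right) = \left(- \frac{5}{23}\right) \left(-23\right) = 5$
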